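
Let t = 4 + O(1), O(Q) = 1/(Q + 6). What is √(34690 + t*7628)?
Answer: √3248294/7 ≈ 257.47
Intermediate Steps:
O(Q) = 1/(6 + Q)
t = 29/7 (t = 4 + 1/(6 + 1) = 4 + 1/7 = 4 + ⅐ = 29/7 ≈ 4.1429)
√(34690 + t*7628) = √(34690 + (29/7)*7628) = √(34690 + 221212/7) = √(464042/7) = √3248294/7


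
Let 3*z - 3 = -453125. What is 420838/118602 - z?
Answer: 814279363/5391 ≈ 1.5104e+5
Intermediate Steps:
z = -453122/3 (z = 1 + (1/3)*(-453125) = 1 - 453125/3 = -453122/3 ≈ -1.5104e+5)
420838/118602 - z = 420838/118602 - 1*(-453122/3) = 420838*(1/118602) + 453122/3 = 19129/5391 + 453122/3 = 814279363/5391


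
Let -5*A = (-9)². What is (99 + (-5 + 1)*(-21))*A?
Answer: -14823/5 ≈ -2964.6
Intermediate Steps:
A = -81/5 (A = -⅕*(-9)² = -⅕*81 = -81/5 ≈ -16.200)
(99 + (-5 + 1)*(-21))*A = (99 + (-5 + 1)*(-21))*(-81/5) = (99 - 4*(-21))*(-81/5) = (99 + 84)*(-81/5) = 183*(-81/5) = -14823/5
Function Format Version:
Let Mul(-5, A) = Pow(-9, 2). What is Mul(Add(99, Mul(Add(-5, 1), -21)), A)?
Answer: Rational(-14823, 5) ≈ -2964.6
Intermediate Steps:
A = Rational(-81, 5) (A = Mul(Rational(-1, 5), Pow(-9, 2)) = Mul(Rational(-1, 5), 81) = Rational(-81, 5) ≈ -16.200)
Mul(Add(99, Mul(Add(-5, 1), -21)), A) = Mul(Add(99, Mul(Add(-5, 1), -21)), Rational(-81, 5)) = Mul(Add(99, Mul(-4, -21)), Rational(-81, 5)) = Mul(Add(99, 84), Rational(-81, 5)) = Mul(183, Rational(-81, 5)) = Rational(-14823, 5)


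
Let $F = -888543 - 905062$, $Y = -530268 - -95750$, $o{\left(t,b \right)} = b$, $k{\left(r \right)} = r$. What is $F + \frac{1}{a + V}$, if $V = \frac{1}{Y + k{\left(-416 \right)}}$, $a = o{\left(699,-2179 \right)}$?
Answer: $- \frac{1699837460044069}{947721187} \approx -1.7936 \cdot 10^{6}$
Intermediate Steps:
$Y = -434518$ ($Y = -530268 + 95750 = -434518$)
$a = -2179$
$V = - \frac{1}{434934}$ ($V = \frac{1}{-434518 - 416} = \frac{1}{-434934} = - \frac{1}{434934} \approx -2.2992 \cdot 10^{-6}$)
$F = -1793605$ ($F = -888543 - 905062 = -1793605$)
$F + \frac{1}{a + V} = -1793605 + \frac{1}{-2179 - \frac{1}{434934}} = -1793605 + \frac{1}{- \frac{947721187}{434934}} = -1793605 - \frac{434934}{947721187} = - \frac{1699837460044069}{947721187}$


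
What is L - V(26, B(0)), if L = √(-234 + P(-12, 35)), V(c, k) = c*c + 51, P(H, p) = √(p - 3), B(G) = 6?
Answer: -727 + I*√(234 - 4*√2) ≈ -727.0 + 15.111*I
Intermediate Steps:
P(H, p) = √(-3 + p)
V(c, k) = 51 + c² (V(c, k) = c² + 51 = 51 + c²)
L = √(-234 + 4*√2) (L = √(-234 + √(-3 + 35)) = √(-234 + √32) = √(-234 + 4*√2) ≈ 15.111*I)
L - V(26, B(0)) = √(-234 + 4*√2) - (51 + 26²) = √(-234 + 4*√2) - (51 + 676) = √(-234 + 4*√2) - 1*727 = √(-234 + 4*√2) - 727 = -727 + √(-234 + 4*√2)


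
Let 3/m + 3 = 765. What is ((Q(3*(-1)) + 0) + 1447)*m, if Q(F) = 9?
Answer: 728/127 ≈ 5.7323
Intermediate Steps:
m = 1/254 (m = 3/(-3 + 765) = 3/762 = 3*(1/762) = 1/254 ≈ 0.0039370)
((Q(3*(-1)) + 0) + 1447)*m = ((9 + 0) + 1447)*(1/254) = (9 + 1447)*(1/254) = 1456*(1/254) = 728/127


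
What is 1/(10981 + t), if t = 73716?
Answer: 1/84697 ≈ 1.1807e-5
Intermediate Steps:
1/(10981 + t) = 1/(10981 + 73716) = 1/84697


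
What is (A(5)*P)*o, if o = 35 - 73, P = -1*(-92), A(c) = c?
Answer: -17480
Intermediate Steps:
P = 92
o = -38
(A(5)*P)*o = (5*92)*(-38) = 460*(-38) = -17480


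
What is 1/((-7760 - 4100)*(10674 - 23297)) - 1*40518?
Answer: -6065900348039/149708780 ≈ -40518.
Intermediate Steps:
1/((-7760 - 4100)*(10674 - 23297)) - 1*40518 = 1/(-11860*(-12623)) - 40518 = 1/149708780 - 40518 = -6065900348039/149708780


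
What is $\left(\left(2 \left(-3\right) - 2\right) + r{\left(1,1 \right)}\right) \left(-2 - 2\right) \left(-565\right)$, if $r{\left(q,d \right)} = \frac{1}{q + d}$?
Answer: $-16950$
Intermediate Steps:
$r{\left(q,d \right)} = \frac{1}{d + q}$
$\left(\left(2 \left(-3\right) - 2\right) + r{\left(1,1 \right)}\right) \left(-2 - 2\right) \left(-565\right) = \left(\left(2 \left(-3\right) - 2\right) + \frac{1}{1 + 1}\right) \left(-2 - 2\right) \left(-565\right) = \left(\left(-6 - 2\right) + \frac{1}{2}\right) \left(-4\right) \left(-565\right) = \left(-8 + \frac{1}{2}\right) \left(-4\right) \left(-565\right) = \left(- \frac{15}{2}\right) \left(-4\right) \left(-565\right) = 30 \left(-565\right) = -16950$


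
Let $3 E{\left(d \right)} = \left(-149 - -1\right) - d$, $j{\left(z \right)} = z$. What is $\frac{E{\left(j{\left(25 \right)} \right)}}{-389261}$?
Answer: $\frac{173}{1167783} \approx 0.00014814$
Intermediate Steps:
$E{\left(d \right)} = - \frac{148}{3} - \frac{d}{3}$ ($E{\left(d \right)} = \frac{\left(-149 - -1\right) - d}{3} = \frac{\left(-149 + 1\right) - d}{3} = \frac{-148 - d}{3} = - \frac{148}{3} - \frac{d}{3}$)
$\frac{E{\left(j{\left(25 \right)} \right)}}{-389261} = \frac{- \frac{148}{3} - \frac{25}{3}}{-389261} = \left(- \frac{148}{3} - \frac{25}{3}\right) \left(- \frac{1}{389261}\right) = \left(- \frac{173}{3}\right) \left(- \frac{1}{389261}\right) = \frac{173}{1167783}$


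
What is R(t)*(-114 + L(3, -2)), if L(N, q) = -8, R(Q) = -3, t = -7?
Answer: 366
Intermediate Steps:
R(t)*(-114 + L(3, -2)) = -3*(-114 - 8) = -3*(-122) = 366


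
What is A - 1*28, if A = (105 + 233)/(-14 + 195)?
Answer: -4730/181 ≈ -26.133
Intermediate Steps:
A = 338/181 ≈ 1.8674
A - 1*28 = 338/181 - 1*28 = 338/181 - 28 = -4730/181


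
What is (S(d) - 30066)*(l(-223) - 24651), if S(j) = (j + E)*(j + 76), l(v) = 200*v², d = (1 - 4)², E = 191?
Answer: -129629732834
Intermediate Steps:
d = 9 (d = (-3)² = 9)
S(j) = (76 + j)*(191 + j) (S(j) = (j + 191)*(j + 76) = (191 + j)*(76 + j) = (76 + j)*(191 + j))
(S(d) - 30066)*(l(-223) - 24651) = ((14516 + 9² + 267*9) - 30066)*(200*(-223)² - 24651) = ((14516 + 81 + 2403) - 30066)*(200*49729 - 24651) = (17000 - 30066)*(9945800 - 24651) = -13066*9921149 = -129629732834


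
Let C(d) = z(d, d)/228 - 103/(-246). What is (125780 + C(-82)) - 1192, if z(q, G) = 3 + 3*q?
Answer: 1164642575/9348 ≈ 1.2459e+5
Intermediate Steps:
C(d) = 4037/9348 + d/76 (C(d) = (3 + 3*d)/228 - 103/(-246) = (3 + 3*d)*(1/228) - 103*(-1/246) = (1/76 + d/76) + 103/246 = 4037/9348 + d/76)
(125780 + C(-82)) - 1192 = (125780 + (4037/9348 + (1/76)*(-82))) - 1192 = (125780 + (4037/9348 - 41/38)) - 1192 = (125780 - 6049/9348) - 1192 = 1175785391/9348 - 1192 = 1164642575/9348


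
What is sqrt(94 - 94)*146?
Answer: 0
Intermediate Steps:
sqrt(94 - 94)*146 = sqrt(0)*146 = 0*146 = 0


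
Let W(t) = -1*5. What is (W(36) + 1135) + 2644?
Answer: 3774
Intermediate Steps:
W(t) = -5
(W(36) + 1135) + 2644 = (-5 + 1135) + 2644 = 1130 + 2644 = 3774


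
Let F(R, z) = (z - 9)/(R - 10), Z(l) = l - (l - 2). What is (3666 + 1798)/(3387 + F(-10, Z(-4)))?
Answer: 109280/67747 ≈ 1.6131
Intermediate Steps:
Z(l) = 2 (Z(l) = l - (-2 + l) = l + (2 - l) = 2)
F(R, z) = (-9 + z)/(-10 + R)
(3666 + 1798)/(3387 + F(-10, Z(-4))) = (3666 + 1798)/(3387 + (-9 + 2)/(-10 - 10)) = 5464/(3387 - 7/(-20)) = 5464/(3387 - 1/20*(-7)) = 5464/(3387 + 7/20) = 5464/(67747/20) = 5464*(20/67747) = 109280/67747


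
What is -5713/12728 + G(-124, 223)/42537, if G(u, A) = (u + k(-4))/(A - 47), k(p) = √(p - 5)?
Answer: -2673251333/5955520296 + I/2495504 ≈ -0.44887 + 4.0072e-7*I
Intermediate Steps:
k(p) = √(-5 + p)
G(u, A) = (u + 3*I)/(-47 + A) (G(u, A) = (u + √(-5 - 4))/(A - 47) = (u + √(-9))/(-47 + A) = (u + 3*I)/(-47 + A))
-5713/12728 + G(-124, 223)/42537 = -5713/12728 + ((-124 + 3*I)/(-47 + 223))/42537 = -5713*1/12728 + ((-124 + 3*I)/176)*(1/42537) = -5713/12728 + ((-124 + 3*I)/176)*(1/42537) = -5713/12728 + (-31/44 + 3*I/176)*(1/42537) = -5713/12728 + (-31/1871628 + I/2495504) = -2673251333/5955520296 + I/2495504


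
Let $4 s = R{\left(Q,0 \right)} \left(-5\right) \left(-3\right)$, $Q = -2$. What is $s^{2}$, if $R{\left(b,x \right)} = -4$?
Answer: $225$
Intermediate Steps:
$s = -15$ ($s = \frac{\left(-4\right) \left(-5\right) \left(-3\right)}{4} = \frac{20 \left(-3\right)}{4} = \frac{1}{4} \left(-60\right) = -15$)
$s^{2} = \left(-15\right)^{2} = 225$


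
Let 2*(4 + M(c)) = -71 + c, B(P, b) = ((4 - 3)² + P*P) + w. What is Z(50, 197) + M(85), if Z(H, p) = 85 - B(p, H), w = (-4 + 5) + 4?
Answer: -38727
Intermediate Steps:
w = 5 (w = 1 + 4 = 5)
B(P, b) = 6 + P² (B(P, b) = ((4 - 3)² + P*P) + 5 = (1² + P²) + 5 = (1 + P²) + 5 = 6 + P²)
M(c) = -79/2 + c/2 (M(c) = -4 + (-71 + c)/2 = -4 + (-71/2 + c/2) = -79/2 + c/2)
Z(H, p) = 79 - p² (Z(H, p) = 85 - (6 + p²) = 85 + (-6 - p²) = 79 - p²)
Z(50, 197) + M(85) = (79 - 1*197²) + (-79/2 + (½)*85) = (79 - 1*38809) + (-79/2 + 85/2) = (79 - 38809) + 3 = -38730 + 3 = -38727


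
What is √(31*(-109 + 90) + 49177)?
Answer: 2*√12147 ≈ 220.43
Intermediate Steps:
√(31*(-109 + 90) + 49177) = √(31*(-19) + 49177) = √(-589 + 49177) = √48588 = 2*√12147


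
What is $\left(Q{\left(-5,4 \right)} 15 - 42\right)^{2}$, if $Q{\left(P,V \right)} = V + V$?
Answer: $6084$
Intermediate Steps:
$Q{\left(P,V \right)} = 2 V$
$\left(Q{\left(-5,4 \right)} 15 - 42\right)^{2} = \left(2 \cdot 4 \cdot 15 - 42\right)^{2} = \left(8 \cdot 15 - 42\right)^{2} = \left(120 - 42\right)^{2} = 78^{2} = 6084$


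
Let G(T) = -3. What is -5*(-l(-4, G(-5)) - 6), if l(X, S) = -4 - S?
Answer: 25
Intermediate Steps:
-5*(-l(-4, G(-5)) - 6) = -5*(-(-4 - 1*(-3)) - 6) = -5*(-(-4 + 3) - 6) = -5*(-1*(-1) - 6) = -5*(1 - 6) = -5*(-5) = 25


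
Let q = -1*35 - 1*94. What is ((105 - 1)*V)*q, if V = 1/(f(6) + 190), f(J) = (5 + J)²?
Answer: -13416/311 ≈ -43.138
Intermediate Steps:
q = -129 (q = -35 - 94 = -129)
V = 1/311 (V = 1/((5 + 6)² + 190) = 1/(11² + 190) = 1/(121 + 190) = 1/311 ≈ 0.0032154)
((105 - 1)*V)*q = ((105 - 1)*(1/311))*(-129) = (104*(1/311))*(-129) = (104/311)*(-129) = -13416/311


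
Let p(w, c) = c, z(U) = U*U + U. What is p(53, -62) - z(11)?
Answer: -194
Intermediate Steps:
z(U) = U + U² (z(U) = U² + U = U + U²)
p(53, -62) - z(11) = -62 - 11*(1 + 11) = -62 - 11*12 = -62 - 1*132 = -62 - 132 = -194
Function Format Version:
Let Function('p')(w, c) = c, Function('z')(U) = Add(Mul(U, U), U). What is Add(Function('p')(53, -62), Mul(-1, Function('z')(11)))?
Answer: -194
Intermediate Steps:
Function('z')(U) = Add(U, Pow(U, 2)) (Function('z')(U) = Add(Pow(U, 2), U) = Add(U, Pow(U, 2)))
Add(Function('p')(53, -62), Mul(-1, Function('z')(11))) = Add(-62, Mul(-1, Mul(11, Add(1, 11)))) = Add(-62, Mul(-1, Mul(11, 12))) = Add(-62, Mul(-1, 132)) = Add(-62, -132) = -194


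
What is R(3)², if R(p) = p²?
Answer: 81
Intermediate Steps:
R(3)² = (3²)² = 9² = 81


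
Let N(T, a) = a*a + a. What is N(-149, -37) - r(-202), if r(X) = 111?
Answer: 1221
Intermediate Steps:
N(T, a) = a + a² (N(T, a) = a² + a = a + a²)
N(-149, -37) - r(-202) = -37*(1 - 37) - 1*111 = -37*(-36) - 111 = 1332 - 111 = 1221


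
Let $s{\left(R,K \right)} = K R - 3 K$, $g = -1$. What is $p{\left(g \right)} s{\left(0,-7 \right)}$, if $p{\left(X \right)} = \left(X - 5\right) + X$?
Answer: $-147$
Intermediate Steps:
$p{\left(X \right)} = -5 + 2 X$ ($p{\left(X \right)} = \left(-5 + X\right) + X = -5 + 2 X$)
$s{\left(R,K \right)} = - 3 K + K R$
$p{\left(g \right)} s{\left(0,-7 \right)} = \left(-5 + 2 \left(-1\right)\right) \left(- 7 \left(-3 + 0\right)\right) = \left(-5 - 2\right) \left(\left(-7\right) \left(-3\right)\right) = \left(-7\right) 21 = -147$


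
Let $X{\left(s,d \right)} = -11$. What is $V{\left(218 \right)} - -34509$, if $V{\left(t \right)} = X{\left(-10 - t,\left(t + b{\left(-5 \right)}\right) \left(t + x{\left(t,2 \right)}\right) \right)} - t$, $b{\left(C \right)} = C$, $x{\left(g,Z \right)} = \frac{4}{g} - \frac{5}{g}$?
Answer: $34280$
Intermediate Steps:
$x{\left(g,Z \right)} = - \frac{1}{g}$
$V{\left(t \right)} = -11 - t$
$V{\left(218 \right)} - -34509 = \left(-11 - 218\right) - -34509 = \left(-11 - 218\right) + 34509 = -229 + 34509 = 34280$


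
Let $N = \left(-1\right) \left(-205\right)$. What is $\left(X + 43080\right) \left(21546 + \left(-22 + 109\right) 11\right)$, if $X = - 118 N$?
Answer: $425081670$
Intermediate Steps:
$N = 205$
$X = -24190$ ($X = \left(-118\right) 205 = -24190$)
$\left(X + 43080\right) \left(21546 + \left(-22 + 109\right) 11\right) = \left(-24190 + 43080\right) \left(21546 + \left(-22 + 109\right) 11\right) = 18890 \left(21546 + 87 \cdot 11\right) = 18890 \left(21546 + 957\right) = 18890 \cdot 22503 = 425081670$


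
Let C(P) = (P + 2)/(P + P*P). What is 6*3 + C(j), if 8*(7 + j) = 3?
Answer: 42634/2385 ≈ 17.876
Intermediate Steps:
j = -53/8 (j = -7 + (1/8)*3 = -7 + 3/8 = -53/8 ≈ -6.6250)
C(P) = (2 + P)/(P + P**2)
6*3 + C(j) = 6*3 + (2 - 53/8)/((-53/8)*(1 - 53/8)) = 18 - 8/53*(-37/8)/(-45/8) = 18 - 8/53*(-8/45)*(-37/8) = 18 - 296/2385 = 42634/2385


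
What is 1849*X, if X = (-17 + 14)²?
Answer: 16641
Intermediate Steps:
X = 9 (X = (-3)² = 9)
1849*X = 1849*9 = 16641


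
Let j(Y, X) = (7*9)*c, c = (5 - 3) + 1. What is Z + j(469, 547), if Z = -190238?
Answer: -190049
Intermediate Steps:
c = 3 (c = 2 + 1 = 3)
j(Y, X) = 189 (j(Y, X) = (7*9)*3 = 63*3 = 189)
Z + j(469, 547) = -190238 + 189 = -190049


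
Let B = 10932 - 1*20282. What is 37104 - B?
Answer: 46454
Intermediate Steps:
B = -9350 (B = 10932 - 20282 = -9350)
37104 - B = 37104 - 1*(-9350) = 37104 + 9350 = 46454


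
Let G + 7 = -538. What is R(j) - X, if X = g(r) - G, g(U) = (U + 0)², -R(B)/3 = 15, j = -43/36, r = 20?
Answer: -990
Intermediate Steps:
G = -545 (G = -7 - 538 = -545)
j = -43/36 (j = -43*1/36 = -43/36 ≈ -1.1944)
R(B) = -45 (R(B) = -3*15 = -45)
g(U) = U²
X = 945 (X = 20² - 1*(-545) = 400 + 545 = 945)
R(j) - X = -45 - 1*945 = -45 - 945 = -990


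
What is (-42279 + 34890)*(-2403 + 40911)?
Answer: -284535612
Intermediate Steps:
(-42279 + 34890)*(-2403 + 40911) = -7389*38508 = -284535612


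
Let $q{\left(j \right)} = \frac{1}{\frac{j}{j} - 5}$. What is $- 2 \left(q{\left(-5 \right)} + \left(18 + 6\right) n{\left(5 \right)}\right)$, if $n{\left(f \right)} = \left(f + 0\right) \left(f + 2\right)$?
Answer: $- \frac{3359}{2} \approx -1679.5$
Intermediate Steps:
$q{\left(j \right)} = - \frac{1}{4}$ ($q{\left(j \right)} = \frac{1}{1 - 5} = \frac{1}{-4} = - \frac{1}{4}$)
$n{\left(f \right)} = f \left(2 + f\right)$
$- 2 \left(q{\left(-5 \right)} + \left(18 + 6\right) n{\left(5 \right)}\right) = - 2 \left(- \frac{1}{4} + \left(18 + 6\right) 5 \left(2 + 5\right)\right) = - 2 \left(- \frac{1}{4} + 24 \cdot 5 \cdot 7\right) = - 2 \left(- \frac{1}{4} + 24 \cdot 35\right) = - 2 \left(- \frac{1}{4} + 840\right) = \left(-2\right) \frac{3359}{4} = - \frac{3359}{2}$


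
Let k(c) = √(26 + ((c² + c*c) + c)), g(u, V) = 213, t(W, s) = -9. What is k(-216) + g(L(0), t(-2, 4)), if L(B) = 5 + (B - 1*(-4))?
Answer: 213 + √93122 ≈ 518.16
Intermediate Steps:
L(B) = 9 + B (L(B) = 5 + (B + 4) = 5 + (4 + B) = 9 + B)
k(c) = √(26 + c + 2*c²) (k(c) = √(26 + ((c² + c²) + c)) = √(26 + (2*c² + c)) = √(26 + (c + 2*c²)) = √(26 + c + 2*c²))
k(-216) + g(L(0), t(-2, 4)) = √(26 - 216 + 2*(-216)²) + 213 = √(26 - 216 + 2*46656) + 213 = √(26 - 216 + 93312) + 213 = √93122 + 213 = 213 + √93122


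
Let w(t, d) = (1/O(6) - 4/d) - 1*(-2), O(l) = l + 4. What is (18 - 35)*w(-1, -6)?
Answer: -1411/30 ≈ -47.033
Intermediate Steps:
O(l) = 4 + l
w(t, d) = 21/10 - 4/d (w(t, d) = (1/(4 + 6) - 4/d) - 1*(-2) = (1/10 - 4/d) + 2 = 21/10 - 4/d)
(18 - 35)*w(-1, -6) = (18 - 35)*(21/10 - 4/(-6)) = -17*(21/10 - 4*(-1/6)) = -17*(21/10 + 2/3) = -17*83/30 = -1411/30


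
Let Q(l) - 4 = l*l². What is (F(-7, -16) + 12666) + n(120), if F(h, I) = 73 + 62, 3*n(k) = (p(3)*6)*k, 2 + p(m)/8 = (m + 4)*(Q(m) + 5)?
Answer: 492801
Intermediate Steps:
Q(l) = 4 + l³ (Q(l) = 4 + l*l² = 4 + l³)
p(m) = -16 + 8*(4 + m)*(9 + m³) (p(m) = -16 + 8*((m + 4)*((4 + m³) + 5)) = -16 + 8*((4 + m)*(9 + m³)) = -16 + 8*(4 + m)*(9 + m³))
n(k) = 4000*k (n(k) = (((272 + 8*3⁴ + 32*3³ + 72*3)*6)*k)/3 = (((272 + 8*81 + 32*27 + 216)*6)*k)/3 = (((272 + 648 + 864 + 216)*6)*k)/3 = ((2000*6)*k)/3 = (12000*k)/3 = 4000*k)
F(h, I) = 135
(F(-7, -16) + 12666) + n(120) = (135 + 12666) + 4000*120 = 12801 + 480000 = 492801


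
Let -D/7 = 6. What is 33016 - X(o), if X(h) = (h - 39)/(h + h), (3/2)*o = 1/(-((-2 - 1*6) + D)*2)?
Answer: 71881/2 ≈ 35941.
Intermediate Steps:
D = -42 (D = -7*6 = -42)
o = 1/150 (o = 2/(3*((-((-2 - 1*6) - 42)*2))) = 2/(3*((-((-2 - 6) - 42)*2))) = 2/(3*((-(-8 - 42)*2))) = 2/(3*((-(-50)*2))) = 2/(3*((-1*(-100)))) = (⅔)/100 = (⅔)*(1/100) = 1/150 ≈ 0.0066667)
X(h) = (-39 + h)/(2*h) (X(h) = (-39 + h)/((2*h)) = (-39 + h)*(1/(2*h)) = (-39 + h)/(2*h))
33016 - X(o) = 33016 - (-39 + 1/150)/(2*1/150) = 33016 - 150*(-5849)/(2*150) = 33016 - 1*(-5849/2) = 33016 + 5849/2 = 71881/2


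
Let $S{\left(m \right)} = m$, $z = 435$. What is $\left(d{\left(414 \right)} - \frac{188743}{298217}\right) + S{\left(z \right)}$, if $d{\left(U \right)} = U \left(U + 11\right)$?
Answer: $\frac{52600816802}{298217} \approx 1.7638 \cdot 10^{5}$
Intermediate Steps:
$d{\left(U \right)} = U \left(11 + U\right)$
$\left(d{\left(414 \right)} - \frac{188743}{298217}\right) + S{\left(z \right)} = \left(414 \left(11 + 414\right) - \frac{188743}{298217}\right) + 435 = \left(414 \cdot 425 - \frac{188743}{298217}\right) + 435 = \left(175950 - \frac{188743}{298217}\right) + 435 = \frac{52471092407}{298217} + 435 = \frac{52600816802}{298217}$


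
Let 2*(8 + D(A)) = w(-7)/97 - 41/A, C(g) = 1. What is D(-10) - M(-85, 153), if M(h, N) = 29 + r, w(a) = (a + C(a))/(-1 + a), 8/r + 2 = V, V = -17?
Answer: -2545189/73720 ≈ -34.525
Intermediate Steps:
r = -8/19 (r = 8/(-2 - 17) = 8/(-19) = 8*(-1/19) = -8/19 ≈ -0.42105)
w(a) = (1 + a)/(-1 + a) (w(a) = (a + 1)/(-1 + a) = (1 + a)/(-1 + a))
M(h, N) = 543/19 (M(h, N) = 29 - 8/19 = 543/19)
D(A) = -6205/776 - 41/(2*A) (D(A) = -8 + (((1 - 7)/(-1 - 7))/97 - 41/A)/2 = -8 + ((-6/(-8))*(1/97) - 41/A)/2 = -8 + (-1/8*(-6)*(1/97) - 41/A)/2 = -8 + ((3/4)*(1/97) - 41/A)/2 = -8 + (3/388 - 41/A)/2 = -8 + (3/776 - 41/(2*A)) = -6205/776 - 41/(2*A))
D(-10) - M(-85, 153) = (1/776)*(-15908 - 6205*(-10))/(-10) - 1*543/19 = (1/776)*(-1/10)*(-15908 + 62050) - 543/19 = (1/776)*(-1/10)*46142 - 543/19 = -23071/3880 - 543/19 = -2545189/73720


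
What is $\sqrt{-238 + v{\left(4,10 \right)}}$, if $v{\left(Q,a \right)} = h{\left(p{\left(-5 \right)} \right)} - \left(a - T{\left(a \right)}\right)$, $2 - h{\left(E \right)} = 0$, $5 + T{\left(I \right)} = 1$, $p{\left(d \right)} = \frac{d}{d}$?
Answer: $5 i \sqrt{10} \approx 15.811 i$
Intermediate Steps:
$p{\left(d \right)} = 1$
$T{\left(I \right)} = -4$ ($T{\left(I \right)} = -5 + 1 = -4$)
$h{\left(E \right)} = 2$ ($h{\left(E \right)} = 2 - 0 = 2 + 0 = 2$)
$v{\left(Q,a \right)} = -2 - a$ ($v{\left(Q,a \right)} = 2 - \left(4 + a\right) = -2 - a$)
$\sqrt{-238 + v{\left(4,10 \right)}} = \sqrt{-238 - 12} = \sqrt{-250} = 5 i \sqrt{10}$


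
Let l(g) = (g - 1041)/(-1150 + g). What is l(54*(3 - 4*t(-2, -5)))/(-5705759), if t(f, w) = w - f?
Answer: -231/1939958060 ≈ -1.1907e-7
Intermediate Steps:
l(g) = (-1041 + g)/(-1150 + g)
l(54*(3 - 4*t(-2, -5)))/(-5705759) = ((-1041 + 54*(3 - 4*(-5 - 1*(-2))))/(-1150 + 54*(3 - 4*(-5 - 1*(-2)))))/(-5705759) = ((-1041 + 54*(3 - 4*(-5 + 2)))/(-1150 + 54*(3 - 4*(-5 + 2))))*(-1/5705759) = ((-1041 + 54*(3 - 4*(-3)))/(-1150 + 54*(3 - 4*(-3))))*(-1/5705759) = ((-1041 + 54*(3 + 12))/(-1150 + 54*(3 + 12)))*(-1/5705759) = ((-1041 + 54*15)/(-1150 + 54*15))*(-1/5705759) = ((-1041 + 810)/(-1150 + 810))*(-1/5705759) = (-231/(-340))*(-1/5705759) = -1/340*(-231)*(-1/5705759) = (231/340)*(-1/5705759) = -231/1939958060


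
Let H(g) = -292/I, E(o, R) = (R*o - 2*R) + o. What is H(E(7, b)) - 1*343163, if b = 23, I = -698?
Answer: -119763741/349 ≈ -3.4316e+5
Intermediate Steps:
E(o, R) = o - 2*R + R*o (E(o, R) = (-2*R + R*o) + o = o - 2*R + R*o)
H(g) = 146/349 (H(g) = -292/(-698) = -292*(-1/698) = 146/349)
H(E(7, b)) - 1*343163 = 146/349 - 1*343163 = 146/349 - 343163 = -119763741/349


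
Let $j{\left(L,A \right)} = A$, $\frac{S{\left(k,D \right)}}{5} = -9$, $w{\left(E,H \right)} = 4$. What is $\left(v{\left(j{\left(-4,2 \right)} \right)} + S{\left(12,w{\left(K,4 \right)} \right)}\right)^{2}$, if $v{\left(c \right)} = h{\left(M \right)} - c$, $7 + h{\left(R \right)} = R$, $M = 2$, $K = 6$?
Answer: $2704$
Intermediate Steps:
$S{\left(k,D \right)} = -45$ ($S{\left(k,D \right)} = 5 \left(-9\right) = -45$)
$h{\left(R \right)} = -7 + R$
$v{\left(c \right)} = -5 - c$ ($v{\left(c \right)} = \left(-7 + 2\right) - c = -5 - c$)
$\left(v{\left(j{\left(-4,2 \right)} \right)} + S{\left(12,w{\left(K,4 \right)} \right)}\right)^{2} = \left(\left(-5 - 2\right) - 45\right)^{2} = \left(-7 - 45\right)^{2} = \left(-52\right)^{2} = 2704$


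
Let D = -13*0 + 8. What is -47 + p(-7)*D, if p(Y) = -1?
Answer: -55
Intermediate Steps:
D = 8 (D = 0 + 8 = 8)
-47 + p(-7)*D = -47 - 1*8 = -47 - 8 = -55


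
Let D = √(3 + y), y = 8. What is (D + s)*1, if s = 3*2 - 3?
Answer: 3 + √11 ≈ 6.3166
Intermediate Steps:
s = 3 (s = 6 - 3 = 3)
D = √11 (D = √(3 + 8) = √11 ≈ 3.3166)
(D + s)*1 = (√11 + 3)*1 = (3 + √11)*1 = 3 + √11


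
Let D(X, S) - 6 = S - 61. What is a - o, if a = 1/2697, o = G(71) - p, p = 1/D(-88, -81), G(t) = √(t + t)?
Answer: -2561/366792 - √142 ≈ -11.923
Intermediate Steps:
G(t) = √2*√t (G(t) = √(2*t) = √2*√t)
D(X, S) = -55 + S (D(X, S) = 6 + (S - 61) = 6 + (-61 + S) = -55 + S)
p = -1/136 (p = 1/(-55 - 81) = 1/(-136) = -1/136 ≈ -0.0073529)
o = 1/136 + √142 (o = √2*√71 - 1*(-1/136) = √142 + 1/136 = 1/136 + √142 ≈ 11.924)
a = 1/2697 ≈ 0.00037078
a - o = 1/2697 - (1/136 + √142) = 1/2697 + (-1/136 - √142) = -2561/366792 - √142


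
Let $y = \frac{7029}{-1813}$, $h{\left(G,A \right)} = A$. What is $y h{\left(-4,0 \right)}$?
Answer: $0$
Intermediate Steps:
$y = - \frac{7029}{1813}$ ($y = 7029 \left(- \frac{1}{1813}\right) = - \frac{7029}{1813} \approx -3.877$)
$y h{\left(-4,0 \right)} = \left(- \frac{7029}{1813}\right) 0 = 0$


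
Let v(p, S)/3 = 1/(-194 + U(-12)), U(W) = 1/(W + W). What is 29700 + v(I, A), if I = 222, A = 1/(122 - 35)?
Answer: 138312828/4657 ≈ 29700.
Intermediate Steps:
A = 1/87 ≈ 0.011494
U(W) = 1/(2*W)
v(p, S) = -72/4657 (v(p, S) = 3/(-194 + (1/2)/(-12)) = 3/(-194 + (1/2)*(-1/12)) = 3/(-194 - 1/24) = 3/(-4657/24) = 3*(-24/4657) = -72/4657)
29700 + v(I, A) = 29700 - 72/4657 = 138312828/4657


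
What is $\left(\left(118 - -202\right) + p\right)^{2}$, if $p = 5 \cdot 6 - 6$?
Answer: $118336$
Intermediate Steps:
$p = 24$ ($p = 30 - 6 = 24$)
$\left(\left(118 - -202\right) + p\right)^{2} = \left(\left(118 - -202\right) + 24\right)^{2} = \left(\left(118 + 202\right) + 24\right)^{2} = \left(320 + 24\right)^{2} = 344^{2} = 118336$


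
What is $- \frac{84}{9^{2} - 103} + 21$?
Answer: $\frac{273}{11} \approx 24.818$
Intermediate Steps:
$- \frac{84}{9^{2} - 103} + 21 = - \frac{84}{81 - 103} + 21 = - \frac{84}{-22} + 21 = \left(-84\right) \left(- \frac{1}{22}\right) + 21 = \frac{42}{11} + 21 = \frac{273}{11}$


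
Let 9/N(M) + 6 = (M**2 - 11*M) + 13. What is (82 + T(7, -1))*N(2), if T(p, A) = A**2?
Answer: -747/11 ≈ -67.909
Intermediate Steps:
N(M) = 9/(7 + M**2 - 11*M) (N(M) = 9/(-6 + ((M**2 - 11*M) + 13)) = 9/(-6 + (13 + M**2 - 11*M)) = 9/(7 + M**2 - 11*M))
(82 + T(7, -1))*N(2) = (82 + (-1)**2)*(9/(7 + 2**2 - 11*2)) = (82 + 1)*(9/(7 + 4 - 22)) = 83*(9/(-11)) = 83*(9*(-1/11)) = 83*(-9/11) = -747/11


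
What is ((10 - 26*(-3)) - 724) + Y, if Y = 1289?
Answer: 653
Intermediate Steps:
((10 - 26*(-3)) - 724) + Y = ((10 - 26*(-3)) - 724) + 1289 = ((10 + 78) - 724) + 1289 = (88 - 724) + 1289 = -636 + 1289 = 653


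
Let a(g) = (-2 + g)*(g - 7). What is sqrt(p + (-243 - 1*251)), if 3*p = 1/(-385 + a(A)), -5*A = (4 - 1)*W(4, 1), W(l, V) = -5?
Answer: I*sqrt(672774333)/1167 ≈ 22.226*I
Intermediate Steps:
A = 3 (A = -(4 - 1)*(-5)/5 = -3*(-5)/5 = -1/5*(-15) = 3)
a(g) = (-7 + g)*(-2 + g) (a(g) = (-2 + g)*(-7 + g) = (-7 + g)*(-2 + g))
p = -1/1167 (p = 1/(3*(-385 + (14 + 3**2 - 9*3))) = 1/(3*(-385 + (14 + 9 - 27))) = 1/(3*(-385 - 4)) = (1/3)/(-389) = (1/3)*(-1/389) = -1/1167 ≈ -0.00085690)
sqrt(p + (-243 - 1*251)) = sqrt(-1/1167 + (-243 - 1*251)) = sqrt(-1/1167 + (-243 - 251)) = sqrt(-1/1167 - 494) = sqrt(-576499/1167) = I*sqrt(672774333)/1167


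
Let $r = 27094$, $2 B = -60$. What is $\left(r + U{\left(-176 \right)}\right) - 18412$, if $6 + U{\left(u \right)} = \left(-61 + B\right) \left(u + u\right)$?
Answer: $40708$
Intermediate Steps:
$B = -30$ ($B = \frac{1}{2} \left(-60\right) = -30$)
$U{\left(u \right)} = -6 - 182 u$ ($U{\left(u \right)} = -6 + \left(-61 - 30\right) \left(u + u\right) = -6 - 91 \cdot 2 u = -6 - 182 u$)
$\left(r + U{\left(-176 \right)}\right) - 18412 = \left(27094 - -32026\right) - 18412 = \left(27094 + \left(-6 + 32032\right)\right) - 18412 = \left(27094 + 32026\right) - 18412 = 59120 - 18412 = 40708$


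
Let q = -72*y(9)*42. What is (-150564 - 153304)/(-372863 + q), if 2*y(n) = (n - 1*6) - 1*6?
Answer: 303868/368327 ≈ 0.82500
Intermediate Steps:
y(n) = -6 + n/2 (y(n) = ((n - 1*6) - 1*6)/2 = ((n - 6) - 6)/2 = ((-6 + n) - 6)/2 = (-12 + n)/2 = -6 + n/2)
q = 4536 (q = -72*(-6 + (1/2)*9)*42 = -72*(-6 + 9/2)*42 = -72*(-3/2)*42 = 108*42 = 4536)
(-150564 - 153304)/(-372863 + q) = (-150564 - 153304)/(-372863 + 4536) = -303868/(-368327) = -303868*(-1/368327) = 303868/368327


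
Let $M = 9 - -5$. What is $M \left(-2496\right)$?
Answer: $-34944$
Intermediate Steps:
$M = 14$ ($M = 9 + 5 = 14$)
$M \left(-2496\right) = 14 \left(-2496\right) = -34944$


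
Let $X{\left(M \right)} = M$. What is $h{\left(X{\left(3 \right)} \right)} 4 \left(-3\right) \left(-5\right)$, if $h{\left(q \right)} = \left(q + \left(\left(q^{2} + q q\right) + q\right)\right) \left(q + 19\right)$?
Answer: $31680$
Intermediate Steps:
$h{\left(q \right)} = \left(19 + q\right) \left(2 q + 2 q^{2}\right)$ ($h{\left(q \right)} = \left(q + \left(\left(q^{2} + q^{2}\right) + q\right)\right) \left(19 + q\right) = \left(q + \left(2 q^{2} + q\right)\right) \left(19 + q\right) = \left(q + \left(q + 2 q^{2}\right)\right) \left(19 + q\right) = \left(2 q + 2 q^{2}\right) \left(19 + q\right) = \left(19 + q\right) \left(2 q + 2 q^{2}\right)$)
$h{\left(X{\left(3 \right)} \right)} 4 \left(-3\right) \left(-5\right) = 2 \cdot 3 \left(19 + 3^{2} + 20 \cdot 3\right) 4 \left(-3\right) \left(-5\right) = 2 \cdot 3 \left(19 + 9 + 60\right) \left(\left(-12\right) \left(-5\right)\right) = 2 \cdot 3 \cdot 88 \cdot 60 = 528 \cdot 60 = 31680$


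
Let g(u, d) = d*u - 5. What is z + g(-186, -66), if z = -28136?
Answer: -15865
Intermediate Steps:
g(u, d) = -5 + d*u
z + g(-186, -66) = -28136 + (-5 - 66*(-186)) = -28136 + (-5 + 12276) = -28136 + 12271 = -15865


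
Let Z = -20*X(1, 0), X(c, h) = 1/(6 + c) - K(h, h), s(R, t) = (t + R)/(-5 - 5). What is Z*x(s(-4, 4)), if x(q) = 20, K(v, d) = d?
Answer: -400/7 ≈ -57.143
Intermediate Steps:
s(R, t) = -R/10 - t/10 (s(R, t) = (R + t)/(-10) = (R + t)*(-1/10) = -R/10 - t/10)
X(c, h) = 1/(6 + c) - h
Z = -20/7 (Z = -20*(1 - 6*0 - 1*1*0)/(6 + 1) = -20*(1 + 0 + 0)/7 = -20/7 ≈ -2.8571)
Z*x(s(-4, 4)) = -20/7*20 = -400/7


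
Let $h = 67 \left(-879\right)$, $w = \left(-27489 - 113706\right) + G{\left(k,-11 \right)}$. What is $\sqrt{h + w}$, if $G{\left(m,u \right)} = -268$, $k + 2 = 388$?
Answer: $2 i \sqrt{50089} \approx 447.61 i$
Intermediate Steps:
$k = 386$ ($k = -2 + 388 = 386$)
$w = -141463$ ($w = \left(-27489 - 113706\right) - 268 = -141195 - 268 = -141463$)
$h = -58893$
$\sqrt{h + w} = \sqrt{-58893 - 141463} = \sqrt{-200356} = 2 i \sqrt{50089}$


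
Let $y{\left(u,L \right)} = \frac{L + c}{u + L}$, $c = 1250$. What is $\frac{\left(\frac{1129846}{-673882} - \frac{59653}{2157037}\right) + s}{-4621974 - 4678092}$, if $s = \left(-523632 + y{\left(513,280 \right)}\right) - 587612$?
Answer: $\frac{320231454477643063393}{2680036306342516337073} \approx 0.11949$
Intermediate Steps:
$y{\left(u,L \right)} = \frac{1250 + L}{L + u}$ ($y{\left(u,L \right)} = \frac{L + 1250}{u + L} = \frac{1250 + L}{L + u}$)
$s = - \frac{881214962}{793}$ ($s = \left(-523632 + \frac{1250 + 280}{280 + 513}\right) - 587612 = \left(-523632 + \frac{1}{793} \cdot 1530\right) - 587612 = \left(-523632 + \frac{1530}{793}\right) - 587612 = - \frac{415238646}{793} - 587612 = - \frac{881214962}{793} \approx -1.1112 \cdot 10^{6}$)
$\frac{\left(\frac{1129846}{-673882} - \frac{59653}{2157037}\right) + s}{-4621974 - 4678092} = \frac{\left(\frac{1129846}{-673882} - \frac{59653}{2157037}\right) - \frac{881214962}{793}}{-4621974 - 4678092} = \frac{\left(1129846 \left(- \frac{1}{673882}\right) - \frac{59653}{2157037}\right) - \frac{881214962}{793}}{-9300066} = \left(\left(- \frac{564923}{336941} - \frac{59653}{2157037}\right) - \frac{881214962}{793}\right) \left(- \frac{1}{9300066}\right) = \left(- \frac{1238659354624}{726794203817} - \frac{881214962}{793}\right) \left(- \frac{1}{9300066}\right) = \left(- \frac{640462908955286126786}{576347803626881}\right) \left(- \frac{1}{9300066}\right) = \frac{320231454477643063393}{2680036306342516337073}$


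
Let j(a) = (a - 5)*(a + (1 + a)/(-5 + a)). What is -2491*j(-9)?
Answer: -293938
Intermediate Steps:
j(a) = (-5 + a)*(a + (1 + a)/(-5 + a))
-2491*j(-9) = -2491*(1 + (-9)**2 - 4*(-9)) = -2491*(1 + 81 + 36) = -2491*118 = -293938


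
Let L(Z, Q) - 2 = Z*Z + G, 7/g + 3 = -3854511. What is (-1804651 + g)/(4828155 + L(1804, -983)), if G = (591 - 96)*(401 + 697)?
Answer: -6956052544621/33249357688662 ≈ -0.20921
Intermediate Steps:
g = -7/3854514 (g = 7/(-3 - 3854511) = 7/(-3854514) = 7*(-1/3854514) = -7/3854514 ≈ -1.8161e-6)
G = 543510 (G = 495*1098 = 543510)
L(Z, Q) = 543512 + Z² (L(Z, Q) = 2 + (Z*Z + 543510) = 2 + (Z² + 543510) = 2 + (543510 + Z²) = 543512 + Z²)
(-1804651 + g)/(4828155 + L(1804, -983)) = (-1804651 - 7/3854514)/(4828155 + (543512 + 1804²)) = -6956052544621/(3854514*(4828155 + (543512 + 3254416))) = -6956052544621/(3854514*(4828155 + 3797928)) = -6956052544621/3854514/8626083 = -6956052544621/3854514*1/8626083 = -6956052544621/33249357688662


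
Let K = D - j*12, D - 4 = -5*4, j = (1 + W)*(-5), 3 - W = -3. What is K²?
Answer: 163216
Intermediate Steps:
W = 6 (W = 3 - 1*(-3) = 3 + 3 = 6)
j = -35 (j = (1 + 6)*(-5) = 7*(-5) = -35)
D = -16 (D = 4 - 5*4 = 4 - 20 = -16)
K = 404 (K = -16 - (-35)*12 = -16 - 1*(-420) = -16 + 420 = 404)
K² = 404² = 163216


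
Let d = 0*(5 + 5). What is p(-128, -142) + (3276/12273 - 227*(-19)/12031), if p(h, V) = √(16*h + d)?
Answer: 135605/216823 + 32*I*√2 ≈ 0.62542 + 45.255*I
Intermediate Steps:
d = 0 (d = 0*10 = 0)
p(h, V) = 4*√h (p(h, V) = √(16*h + 0) = √(16*h) = 4*√h)
p(-128, -142) + (3276/12273 - 227*(-19)/12031) = 4*√(-128) + (3276/12273 - 227*(-19)/12031) = 4*(8*I*√2) + (3276*(1/12273) + 4313*(1/12031)) = 32*I*√2 + (1092/4091 + 19/53) = 32*I*√2 + 135605/216823 = 135605/216823 + 32*I*√2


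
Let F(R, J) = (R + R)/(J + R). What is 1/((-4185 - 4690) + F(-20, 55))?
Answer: -7/62133 ≈ -0.00011266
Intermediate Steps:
F(R, J) = 2*R/(J + R) (F(R, J) = (2*R)/(J + R) = 2*R/(J + R))
1/((-4185 - 4690) + F(-20, 55)) = 1/((-4185 - 4690) + 2*(-20)/(55 - 20)) = 1/(-8875 + 2*(-20)/35) = 1/(-8875 + 2*(-20)*(1/35)) = 1/(-8875 - 8/7) = 1/(-62133/7) = -7/62133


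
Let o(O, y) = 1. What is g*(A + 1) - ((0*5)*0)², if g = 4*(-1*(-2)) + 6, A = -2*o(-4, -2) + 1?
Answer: 0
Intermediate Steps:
A = -1 (A = -2*1 + 1 = -2 + 1 = -1)
g = 14 (g = 4*2 + 6 = 8 + 6 = 14)
g*(A + 1) - ((0*5)*0)² = 14*(-1 + 1) - ((0*5)*0)² = 14*0 - (0*0)² = 0 - 1*0² = 0 - 1*0 = 0 + 0 = 0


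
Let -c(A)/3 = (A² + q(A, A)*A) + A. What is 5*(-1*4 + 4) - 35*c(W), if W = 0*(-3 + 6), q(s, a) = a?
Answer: 0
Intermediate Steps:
W = 0 (W = 0*3 = 0)
c(A) = -6*A² - 3*A (c(A) = -3*((A² + A*A) + A) = -3*((A² + A²) + A) = -3*(2*A² + A) = -3*(A + 2*A²) = -6*A² - 3*A)
5*(-1*4 + 4) - 35*c(W) = 5*(-1*4 + 4) - (-105)*0*(1 + 2*0) = 5*(-4 + 4) - (-105)*0*(1 + 0) = 5*0 - (-105)*0 = 0 - 35*0 = 0 + 0 = 0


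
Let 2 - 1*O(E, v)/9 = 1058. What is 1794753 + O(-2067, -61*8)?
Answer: 1785249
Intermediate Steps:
O(E, v) = -9504 (O(E, v) = 18 - 9*1058 = 18 - 9522 = -9504)
1794753 + O(-2067, -61*8) = 1794753 - 9504 = 1785249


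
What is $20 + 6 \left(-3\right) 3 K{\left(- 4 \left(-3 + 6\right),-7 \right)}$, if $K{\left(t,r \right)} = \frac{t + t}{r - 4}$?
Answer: $- \frac{1076}{11} \approx -97.818$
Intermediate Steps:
$K{\left(t,r \right)} = \frac{2 t}{-4 + r}$
$20 + 6 \left(-3\right) 3 K{\left(- 4 \left(-3 + 6\right),-7 \right)} = 20 + 6 \left(-3\right) 3 \frac{2 \left(- 4 \left(-3 + 6\right)\right)}{-4 - 7} = 20 + \left(-18\right) 3 \frac{2 \left(\left(-4\right) 3\right)}{-11} = 20 - 54 \cdot 2 \left(-12\right) \left(- \frac{1}{11}\right) = 20 - \frac{1296}{11} = - \frac{1076}{11}$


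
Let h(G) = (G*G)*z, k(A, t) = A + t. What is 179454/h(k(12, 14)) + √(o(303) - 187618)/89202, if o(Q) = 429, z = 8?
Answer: 89727/2704 + I*√187189/89202 ≈ 33.183 + 0.0048503*I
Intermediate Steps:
h(G) = 8*G² (h(G) = (G*G)*8 = G²*8 = 8*G²)
179454/h(k(12, 14)) + √(o(303) - 187618)/89202 = 179454/((8*(12 + 14)²)) + √(429 - 187618)/89202 = 179454/((8*26²)) + √(-187189)*(1/89202) = 179454/((8*676)) + (I*√187189)*(1/89202) = 179454/5408 + I*√187189/89202 = 179454*(1/5408) + I*√187189/89202 = 89727/2704 + I*√187189/89202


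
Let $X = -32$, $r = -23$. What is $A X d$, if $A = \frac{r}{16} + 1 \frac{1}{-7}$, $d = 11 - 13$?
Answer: $- \frac{708}{7} \approx -101.14$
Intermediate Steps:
$d = -2$ ($d = 11 - 13 = -2$)
$A = - \frac{177}{112}$ ($A = - \frac{23}{16} + 1 \frac{1}{-7} = \left(-23\right) \frac{1}{16} + 1 \left(- \frac{1}{7}\right) = - \frac{23}{16} - \frac{1}{7} = - \frac{177}{112} \approx -1.5804$)
$A X d = \left(- \frac{177}{112}\right) \left(-32\right) \left(-2\right) = \frac{354}{7} \left(-2\right) = - \frac{708}{7}$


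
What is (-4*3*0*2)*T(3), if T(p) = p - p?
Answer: 0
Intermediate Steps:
T(p) = 0
(-4*3*0*2)*T(3) = -4*3*0*2*0 = -0*2*0 = -4*0*0 = 0*0 = 0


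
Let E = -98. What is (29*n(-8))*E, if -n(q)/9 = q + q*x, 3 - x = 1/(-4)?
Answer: -869652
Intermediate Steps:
x = 13/4 (x = 3 - 1/(-4) = 3 - 1*(-¼) = 3 + ¼ = 13/4 ≈ 3.2500)
n(q) = -153*q/4 (n(q) = -9*(q + q*(13/4)) = -9*(q + 13*q/4) = -153*q/4)
(29*n(-8))*E = (29*(-153/4*(-8)))*(-98) = (29*306)*(-98) = 8874*(-98) = -869652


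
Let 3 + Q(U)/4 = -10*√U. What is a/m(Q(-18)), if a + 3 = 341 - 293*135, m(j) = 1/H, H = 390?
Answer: -15294630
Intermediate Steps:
Q(U) = -12 - 40*√U (Q(U) = -12 + 4*(-10*√U) = -12 - 40*√U)
m(j) = 1/390
a = -39217 (a = -3 + (341 - 293*135) = -3 + (341 - 39555) = -3 - 39214 = -39217)
a/m(Q(-18)) = -39217/1/390 = -39217*390 = -15294630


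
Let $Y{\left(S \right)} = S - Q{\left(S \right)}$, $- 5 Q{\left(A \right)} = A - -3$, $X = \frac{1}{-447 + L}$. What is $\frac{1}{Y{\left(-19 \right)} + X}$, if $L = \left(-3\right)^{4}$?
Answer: $- \frac{1830}{40631} \approx -0.045039$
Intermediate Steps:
$L = 81$
$X = - \frac{1}{366}$ ($X = \frac{1}{-447 + 81} = \frac{1}{-366} = - \frac{1}{366} \approx -0.0027322$)
$Q{\left(A \right)} = - \frac{3}{5} - \frac{A}{5}$ ($Q{\left(A \right)} = - \frac{A - -3}{5} = - \frac{A + 3}{5} = - \frac{3 + A}{5} = - \frac{3}{5} - \frac{A}{5}$)
$Y{\left(S \right)} = \frac{3}{5} + \frac{6 S}{5}$ ($Y{\left(S \right)} = S - \left(- \frac{3}{5} - \frac{S}{5}\right) = S + \left(\frac{3}{5} + \frac{S}{5}\right) = \frac{3}{5} + \frac{6 S}{5}$)
$\frac{1}{Y{\left(-19 \right)} + X} = \frac{1}{\left(\frac{3}{5} + \frac{6}{5} \left(-19\right)\right) - \frac{1}{366}} = \frac{1}{\left(\frac{3}{5} - \frac{114}{5}\right) - \frac{1}{366}} = \frac{1}{- \frac{111}{5} - \frac{1}{366}} = \frac{1}{- \frac{40631}{1830}} = - \frac{1830}{40631}$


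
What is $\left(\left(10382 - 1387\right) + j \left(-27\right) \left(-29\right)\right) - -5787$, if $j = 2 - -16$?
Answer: $28876$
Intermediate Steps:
$j = 18$ ($j = 2 + 16 = 18$)
$\left(\left(10382 - 1387\right) + j \left(-27\right) \left(-29\right)\right) - -5787 = \left(\left(10382 - 1387\right) + 18 \left(-27\right) \left(-29\right)\right) - -5787 = \left(\left(10382 - 1387\right) - -14094\right) + 5787 = \left(8995 + 14094\right) + 5787 = 23089 + 5787 = 28876$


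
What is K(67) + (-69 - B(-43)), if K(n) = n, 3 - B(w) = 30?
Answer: 25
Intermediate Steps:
B(w) = -27 (B(w) = 3 - 1*30 = 3 - 30 = -27)
K(67) + (-69 - B(-43)) = 67 + (-69 - 1*(-27)) = 67 + (-69 + 27) = 67 - 42 = 25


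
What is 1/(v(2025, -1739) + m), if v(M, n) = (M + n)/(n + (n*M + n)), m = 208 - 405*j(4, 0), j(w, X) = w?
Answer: -3524953/4977233922 ≈ -0.00070821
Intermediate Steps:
m = -1412 (m = 208 - 405*4 = 208 - 1620 = -1412)
v(M, n) = (M + n)/(2*n + M*n) (v(M, n) = (M + n)/(n + (M*n + n)) = (M + n)/(n + (n + M*n)) = (M + n)/(2*n + M*n))
1/(v(2025, -1739) + m) = 1/((2025 - 1739)/((-1739)*(2 + 2025)) - 1412) = 1/(-1/1739*286/2027 - 1412) = 1/(-1/1739*1/2027*286 - 1412) = 1/(-286/3524953 - 1412) = 1/(-4977233922/3524953) = -3524953/4977233922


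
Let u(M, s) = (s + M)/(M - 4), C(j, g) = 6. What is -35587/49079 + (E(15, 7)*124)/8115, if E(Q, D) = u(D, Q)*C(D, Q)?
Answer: -21013481/398276085 ≈ -0.052761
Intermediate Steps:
u(M, s) = (M + s)/(-4 + M)
E(Q, D) = 6*(D + Q)/(-4 + D) (E(Q, D) = ((D + Q)/(-4 + D))*6 = 6*(D + Q)/(-4 + D))
-35587/49079 + (E(15, 7)*124)/8115 = -35587/49079 + ((6*(7 + 15)/(-4 + 7))*124)/8115 = -35587*1/49079 + ((6*22/3)*124)*(1/8115) = -35587/49079 + ((6*(1/3)*22)*124)*(1/8115) = -35587/49079 + (44*124)*(1/8115) = -35587/49079 + 5456*(1/8115) = -35587/49079 + 5456/8115 = -21013481/398276085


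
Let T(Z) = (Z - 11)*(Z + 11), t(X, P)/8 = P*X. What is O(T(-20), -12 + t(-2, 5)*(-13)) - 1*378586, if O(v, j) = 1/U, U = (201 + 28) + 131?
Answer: -136290959/360 ≈ -3.7859e+5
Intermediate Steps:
t(X, P) = 8*P*X (t(X, P) = 8*(P*X) = 8*P*X)
T(Z) = (-11 + Z)*(11 + Z)
U = 360 (U = 229 + 131 = 360)
O(v, j) = 1/360
O(T(-20), -12 + t(-2, 5)*(-13)) - 1*378586 = 1/360 - 1*378586 = 1/360 - 378586 = -136290959/360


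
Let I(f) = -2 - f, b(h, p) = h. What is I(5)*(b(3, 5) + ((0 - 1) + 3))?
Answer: -35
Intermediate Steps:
I(5)*(b(3, 5) + ((0 - 1) + 3)) = (-2 - 1*5)*(3 + ((0 - 1) + 3)) = (-2 - 5)*(3 + (-1 + 3)) = -7*(3 + 2) = -7*5 = -35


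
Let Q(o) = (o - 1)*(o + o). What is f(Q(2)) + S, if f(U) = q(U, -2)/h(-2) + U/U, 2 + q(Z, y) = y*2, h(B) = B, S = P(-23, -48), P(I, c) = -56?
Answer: -52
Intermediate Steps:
S = -56
Q(o) = 2*o*(-1 + o) (Q(o) = (-1 + o)*(2*o) = 2*o*(-1 + o))
q(Z, y) = -2 + 2*y (q(Z, y) = -2 + y*2 = -2 + 2*y)
f(U) = 4 (f(U) = (-2 + 2*(-2))/(-2) + U/U = (-2 - 4)*(-1/2) + 1 = -6*(-1/2) + 1 = 3 + 1 = 4)
f(Q(2)) + S = 4 - 56 = -52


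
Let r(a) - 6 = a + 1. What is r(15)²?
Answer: 484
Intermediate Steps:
r(a) = 7 + a (r(a) = 6 + (a + 1) = 6 + (1 + a) = 7 + a)
r(15)² = (7 + 15)² = 22² = 484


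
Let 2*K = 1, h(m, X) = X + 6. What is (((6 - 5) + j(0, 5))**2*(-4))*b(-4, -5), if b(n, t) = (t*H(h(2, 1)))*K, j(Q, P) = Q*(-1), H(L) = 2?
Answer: 20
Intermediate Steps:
h(m, X) = 6 + X
K = 1/2 (K = (1/2)*1 = 1/2 ≈ 0.50000)
j(Q, P) = -Q
b(n, t) = t (b(n, t) = (t*2)*(1/2) = (2*t)*(1/2) = t)
(((6 - 5) + j(0, 5))**2*(-4))*b(-4, -5) = (((6 - 5) - 1*0)**2*(-4))*(-5) = ((1 + 0)**2*(-4))*(-5) = (1**2*(-4))*(-5) = (1*(-4))*(-5) = -4*(-5) = 20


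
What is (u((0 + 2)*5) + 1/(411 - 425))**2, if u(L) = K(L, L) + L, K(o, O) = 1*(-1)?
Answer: 15625/196 ≈ 79.719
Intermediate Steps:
K(o, O) = -1
u(L) = -1 + L
(u((0 + 2)*5) + 1/(411 - 425))**2 = ((-1 + (0 + 2)*5) + 1/(411 - 425))**2 = ((-1 + 2*5) + 1/(-14))**2 = ((-1 + 10) - 1/14)**2 = (9 - 1/14)**2 = (125/14)**2 = 15625/196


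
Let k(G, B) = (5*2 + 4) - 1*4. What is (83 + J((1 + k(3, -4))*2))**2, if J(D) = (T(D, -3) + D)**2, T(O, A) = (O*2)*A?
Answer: 148425489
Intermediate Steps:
T(O, A) = 2*A*O (T(O, A) = (2*O)*A = 2*A*O)
k(G, B) = 10 (k(G, B) = (10 + 4) - 4 = 14 - 4 = 10)
J(D) = 25*D**2 (J(D) = (2*(-3)*D + D)**2 = (-6*D + D)**2 = (-5*D)**2 = 25*D**2)
(83 + J((1 + k(3, -4))*2))**2 = (83 + 25*((1 + 10)*2)**2)**2 = (83 + 25*(11*2)**2)**2 = (83 + 25*22**2)**2 = (83 + 25*484)**2 = (83 + 12100)**2 = 12183**2 = 148425489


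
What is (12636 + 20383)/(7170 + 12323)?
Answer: 33019/19493 ≈ 1.6939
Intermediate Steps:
(12636 + 20383)/(7170 + 12323) = 33019/19493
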